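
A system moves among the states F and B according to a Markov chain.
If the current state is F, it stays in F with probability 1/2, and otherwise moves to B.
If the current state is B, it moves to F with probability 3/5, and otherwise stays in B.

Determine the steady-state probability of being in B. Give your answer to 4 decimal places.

Let the stationary distribution be π with π = πP and π_1 + π_2 = 1.
π_1 = 0.5·π_1 + 0.6·π_2
Solving with the normalization constraint gives π = (0.5455, 0.4545).
So the stationary probability of B is 0.4545.

0.4545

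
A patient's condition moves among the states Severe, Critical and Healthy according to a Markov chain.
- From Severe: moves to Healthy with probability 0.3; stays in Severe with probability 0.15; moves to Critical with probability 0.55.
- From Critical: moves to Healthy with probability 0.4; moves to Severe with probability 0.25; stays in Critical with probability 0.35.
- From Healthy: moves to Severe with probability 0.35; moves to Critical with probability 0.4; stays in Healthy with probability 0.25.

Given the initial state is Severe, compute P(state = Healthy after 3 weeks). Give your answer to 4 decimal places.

Propagate the distribution vector 3 weeks from Severe.
After 0 weeks: (1.0000, 0.0000, 0.0000)
After 1 week: (0.1500, 0.5500, 0.3000)
After 2 weeks: (0.2650, 0.3950, 0.3400)
After 3 weeks: (0.2575, 0.4200, 0.3225)
P(in Healthy after 3 weeks) = 0.3225

0.3225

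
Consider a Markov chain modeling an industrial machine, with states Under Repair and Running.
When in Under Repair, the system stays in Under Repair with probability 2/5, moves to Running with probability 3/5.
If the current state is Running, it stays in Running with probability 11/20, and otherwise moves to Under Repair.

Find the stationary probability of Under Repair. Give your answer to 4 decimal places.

Let the stationary distribution be π with π = πP and π_1 + π_2 = 1.
π_1 = 0.4·π_1 + 0.45·π_2
Solving with the normalization constraint gives π = (0.4286, 0.5714).
So the stationary probability of Under Repair is 0.4286.

0.4286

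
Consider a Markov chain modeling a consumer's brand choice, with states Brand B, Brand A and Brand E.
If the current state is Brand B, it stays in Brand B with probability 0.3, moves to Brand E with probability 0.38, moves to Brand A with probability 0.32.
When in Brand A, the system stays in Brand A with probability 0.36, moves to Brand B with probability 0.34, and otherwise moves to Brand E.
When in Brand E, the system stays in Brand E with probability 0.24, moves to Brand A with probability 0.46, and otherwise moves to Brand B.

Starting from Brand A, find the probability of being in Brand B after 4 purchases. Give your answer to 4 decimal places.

0.3151

Propagate the distribution vector 4 purchases from Brand A.
After 0 purchases: (0.0000, 1.0000, 0.0000)
After 1 purchase: (0.3400, 0.3600, 0.3000)
After 2 purchases: (0.3144, 0.3764, 0.3092)
After 3 purchases: (0.3151, 0.3783, 0.3066)
After 4 purchases: (0.3151, 0.3781, 0.3068)
P(in Brand B after 4 purchases) = 0.3151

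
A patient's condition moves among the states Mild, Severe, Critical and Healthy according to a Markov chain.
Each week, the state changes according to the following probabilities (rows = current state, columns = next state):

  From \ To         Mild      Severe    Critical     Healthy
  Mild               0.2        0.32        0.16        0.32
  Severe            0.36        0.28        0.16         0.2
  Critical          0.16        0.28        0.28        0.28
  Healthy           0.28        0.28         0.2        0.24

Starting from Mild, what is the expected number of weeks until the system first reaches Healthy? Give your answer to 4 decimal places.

Let t(s) be the expected number of weeks to first reach Healthy from state s, with t(Healthy) = 0. Conditioning on the first week:
t(Mild) = 1 + 0.2·t(Mild) + 0.32·t(Severe) + 0.16·t(Critical)
t(Severe) = 1 + 0.36·t(Mild) + 0.28·t(Severe) + 0.16·t(Critical)
t(Critical) = 1 + 0.16·t(Mild) + 0.28·t(Severe) + 0.28·t(Critical)
Solving: t(Mild) = 3.6148, t(Severe) = 4.0319, t(Critical) = 3.7601.
Expected weeks from Mild to Healthy: 3.6148.

3.6148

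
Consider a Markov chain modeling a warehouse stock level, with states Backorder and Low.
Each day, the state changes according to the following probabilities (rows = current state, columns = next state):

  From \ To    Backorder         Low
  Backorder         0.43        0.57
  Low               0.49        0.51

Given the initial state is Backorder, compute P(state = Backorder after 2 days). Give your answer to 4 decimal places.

0.4642

Sum over the intermediate state after 1 day:
P = P(Backorder→Backorder)·P(Backorder→Backorder) + P(Backorder→Low)·P(Low→Backorder)
  = 0.43×0.43 + 0.57×0.49
  = 0.1849 + 0.2793 = 0.4642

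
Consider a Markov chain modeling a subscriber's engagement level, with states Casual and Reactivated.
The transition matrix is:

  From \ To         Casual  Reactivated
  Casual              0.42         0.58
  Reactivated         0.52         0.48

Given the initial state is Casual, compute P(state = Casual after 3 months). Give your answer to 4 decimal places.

Propagate the distribution vector 3 months from Casual.
After 0 months: (1.0000, 0.0000)
After 1 month: (0.4200, 0.5800)
After 2 months: (0.4780, 0.5220)
After 3 months: (0.4722, 0.5278)
P(in Casual after 3 months) = 0.4722

0.4722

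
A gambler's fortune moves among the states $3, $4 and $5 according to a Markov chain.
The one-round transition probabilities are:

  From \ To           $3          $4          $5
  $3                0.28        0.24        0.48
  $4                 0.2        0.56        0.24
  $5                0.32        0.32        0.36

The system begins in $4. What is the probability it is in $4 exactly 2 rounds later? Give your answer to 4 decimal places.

0.4384

Sum over the intermediate state after 1 round:
P = P($4→$3)·P($3→$4) + P($4→$4)·P($4→$4) + P($4→$5)·P($5→$4)
  = 0.2×0.24 + 0.56×0.56 + 0.24×0.32
  = 0.0480 + 0.3136 + 0.0768 = 0.4384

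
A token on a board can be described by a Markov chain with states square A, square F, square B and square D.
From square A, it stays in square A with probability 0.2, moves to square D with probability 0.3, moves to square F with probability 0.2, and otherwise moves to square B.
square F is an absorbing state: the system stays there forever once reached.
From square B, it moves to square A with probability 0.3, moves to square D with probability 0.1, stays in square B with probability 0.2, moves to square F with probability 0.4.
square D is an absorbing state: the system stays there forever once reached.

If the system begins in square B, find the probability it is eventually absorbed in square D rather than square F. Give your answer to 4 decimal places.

0.3091

Let h(s) be the probability of absorption at square D starting from transient state s. Then h(square D) = 1 and h(square F) = 0. By first-step analysis:
h(square A) = 0.2·h(square A) + 0.2·0 + 0.3·h(square B) + 0.3·1
h(square B) = 0.3·h(square A) + 0.4·0 + 0.2·h(square B) + 0.1·1
Solving: h(square A) = 0.4909, h(square B) = 0.3091.
Starting from square B, the probability is 0.3091.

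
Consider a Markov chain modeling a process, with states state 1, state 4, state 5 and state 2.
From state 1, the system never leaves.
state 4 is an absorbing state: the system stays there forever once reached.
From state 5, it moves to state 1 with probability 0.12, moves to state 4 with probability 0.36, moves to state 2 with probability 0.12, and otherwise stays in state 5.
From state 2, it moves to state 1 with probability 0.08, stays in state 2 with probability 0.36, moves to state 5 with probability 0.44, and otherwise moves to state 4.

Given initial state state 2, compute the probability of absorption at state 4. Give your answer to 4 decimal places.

0.6957

Let h(s) be the probability of absorption at state 4 starting from transient state s. Then h(state 4) = 1 and h(state 1) = 0. By first-step analysis:
h(state 5) = 0.12·0 + 0.36·1 + 0.4·h(state 5) + 0.12·h(state 2)
h(state 2) = 0.08·0 + 0.12·1 + 0.44·h(state 5) + 0.36·h(state 2)
Solving: h(state 5) = 0.7391, h(state 2) = 0.6957.
Starting from state 2, the probability is 0.6957.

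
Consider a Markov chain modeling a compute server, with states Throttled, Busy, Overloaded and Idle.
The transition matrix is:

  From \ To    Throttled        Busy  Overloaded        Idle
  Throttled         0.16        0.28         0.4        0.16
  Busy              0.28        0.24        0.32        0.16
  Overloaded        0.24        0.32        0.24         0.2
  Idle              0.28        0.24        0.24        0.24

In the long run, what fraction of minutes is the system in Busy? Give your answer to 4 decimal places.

Let the stationary distribution be π with π = πP and π_1 + π_2 + π_3 + π_4 = 1.
π_1 = 0.16·π_1 + 0.28·π_2 + 0.24·π_3 + 0.28·π_4
π_2 = 0.28·π_1 + 0.24·π_2 + 0.32·π_3 + 0.24·π_4
π_3 = 0.4·π_1 + 0.32·π_2 + 0.24·π_3 + 0.24·π_4
Solving with the normalization constraint gives π = (0.2393, 0.2736, 0.3002, 0.1870).
So the stationary probability of Busy is 0.2736.

0.2736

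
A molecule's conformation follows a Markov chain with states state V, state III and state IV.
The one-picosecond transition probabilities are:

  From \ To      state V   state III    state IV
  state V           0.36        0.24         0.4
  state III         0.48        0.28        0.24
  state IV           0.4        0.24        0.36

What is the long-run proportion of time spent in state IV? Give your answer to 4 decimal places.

Let the stationary distribution be π with π = πP and π_1 + π_2 + π_3 = 1.
π_1 = 0.36·π_1 + 0.48·π_2 + 0.4·π_3
π_2 = 0.24·π_1 + 0.28·π_2 + 0.24·π_3
Solving with the normalization constraint gives π = (0.4038, 0.2500, 0.3462).
So the stationary probability of state IV is 0.3462.

0.3462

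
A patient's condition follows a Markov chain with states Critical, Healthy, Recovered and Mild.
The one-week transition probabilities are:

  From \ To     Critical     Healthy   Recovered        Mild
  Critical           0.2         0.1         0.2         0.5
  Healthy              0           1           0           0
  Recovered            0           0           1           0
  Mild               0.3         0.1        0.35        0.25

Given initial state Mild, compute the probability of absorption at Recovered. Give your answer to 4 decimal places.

Let h(s) be the probability of absorption at Recovered starting from transient state s. Then h(Recovered) = 1 and h(Healthy) = 0. By first-step analysis:
h(Critical) = 0.2·h(Critical) + 0.1·0 + 0.2·1 + 0.5·h(Mild)
h(Mild) = 0.3·h(Critical) + 0.1·0 + 0.35·1 + 0.25·h(Mild)
Solving: h(Critical) = 0.7222, h(Mild) = 0.7556.
Starting from Mild, the probability is 0.7556.

0.7556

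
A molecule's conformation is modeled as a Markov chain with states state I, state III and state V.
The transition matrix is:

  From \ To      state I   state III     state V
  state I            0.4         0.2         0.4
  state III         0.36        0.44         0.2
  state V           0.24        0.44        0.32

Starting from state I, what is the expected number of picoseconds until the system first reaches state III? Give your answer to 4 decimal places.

Let t(s) be the expected number of picoseconds to first reach state III from state s, with t(state III) = 0. Conditioning on the first picosecond:
t(state I) = 1 + 0.4·t(state I) + 0.4·t(state V)
t(state V) = 1 + 0.24·t(state I) + 0.32·t(state V)
Solving: t(state I) = 3.4615, t(state V) = 2.6923.
Expected picoseconds from state I to state III: 3.4615.

3.4615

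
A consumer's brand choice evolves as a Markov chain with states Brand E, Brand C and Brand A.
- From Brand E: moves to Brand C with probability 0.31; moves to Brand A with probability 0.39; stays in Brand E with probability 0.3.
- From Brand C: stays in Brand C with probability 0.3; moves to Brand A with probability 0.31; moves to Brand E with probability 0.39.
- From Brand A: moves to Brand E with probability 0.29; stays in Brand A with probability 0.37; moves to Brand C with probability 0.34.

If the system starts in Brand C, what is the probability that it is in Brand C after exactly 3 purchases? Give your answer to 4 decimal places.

Propagate the distribution vector 3 purchases from Brand C.
After 0 purchases: (0.0000, 1.0000, 0.0000)
After 1 purchase: (0.3900, 0.3000, 0.3100)
After 2 purchases: (0.3239, 0.3163, 0.3598)
After 3 purchases: (0.3249, 0.3176, 0.3575)
P(in Brand C after 3 purchases) = 0.3176

0.3176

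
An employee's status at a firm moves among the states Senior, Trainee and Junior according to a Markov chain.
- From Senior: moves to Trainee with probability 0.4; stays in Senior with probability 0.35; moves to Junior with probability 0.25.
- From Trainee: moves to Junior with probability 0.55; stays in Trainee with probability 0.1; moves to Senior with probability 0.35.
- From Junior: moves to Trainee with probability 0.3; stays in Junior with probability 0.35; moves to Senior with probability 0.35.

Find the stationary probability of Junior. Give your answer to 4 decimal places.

Let the stationary distribution be π with π = πP and π_1 + π_2 + π_3 = 1.
π_1 = 0.35·π_1 + 0.35·π_2 + 0.35·π_3
π_2 = 0.4·π_1 + 0.1·π_2 + 0.3·π_3
Solving with the normalization constraint gives π = (0.3500, 0.2792, 0.3708).
So the stationary probability of Junior is 0.3708.

0.3708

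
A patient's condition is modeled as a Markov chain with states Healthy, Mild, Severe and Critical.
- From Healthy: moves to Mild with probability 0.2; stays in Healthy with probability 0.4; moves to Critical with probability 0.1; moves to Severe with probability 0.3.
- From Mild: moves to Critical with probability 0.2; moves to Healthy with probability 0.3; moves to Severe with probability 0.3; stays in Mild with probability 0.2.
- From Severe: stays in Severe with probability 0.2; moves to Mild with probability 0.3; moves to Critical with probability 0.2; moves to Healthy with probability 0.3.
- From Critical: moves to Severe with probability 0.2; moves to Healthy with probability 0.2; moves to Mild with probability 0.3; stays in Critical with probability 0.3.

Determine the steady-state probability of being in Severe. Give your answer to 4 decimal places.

Let the stationary distribution be π with π = πP and π_1 + π_2 + π_3 + π_4 = 1.
π_1 = 0.4·π_1 + 0.3·π_2 + 0.3·π_3 + 0.2·π_4
π_2 = 0.2·π_1 + 0.2·π_2 + 0.3·π_3 + 0.3·π_4
π_3 = 0.3·π_1 + 0.3·π_2 + 0.2·π_3 + 0.2·π_4
Solving with the normalization constraint gives π = (0.3125, 0.2443, 0.2557, 0.1875).
So the stationary probability of Severe is 0.2557.

0.2557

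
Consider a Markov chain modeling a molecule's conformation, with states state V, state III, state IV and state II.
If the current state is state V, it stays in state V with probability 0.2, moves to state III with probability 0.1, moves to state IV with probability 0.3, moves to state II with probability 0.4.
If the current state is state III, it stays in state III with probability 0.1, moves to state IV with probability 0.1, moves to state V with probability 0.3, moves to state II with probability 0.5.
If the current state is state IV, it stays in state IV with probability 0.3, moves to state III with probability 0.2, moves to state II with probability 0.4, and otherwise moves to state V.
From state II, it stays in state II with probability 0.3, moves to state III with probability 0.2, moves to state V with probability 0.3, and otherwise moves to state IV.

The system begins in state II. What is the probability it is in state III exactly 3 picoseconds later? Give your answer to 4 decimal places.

0.1620

Propagate the distribution vector 3 picoseconds from state II.
After 0 picoseconds: (0.0000, 0.0000, 0.0000, 1.0000)
After 1 picosecond: (0.3000, 0.2000, 0.2000, 0.3000)
After 2 picoseconds: (0.2300, 0.1500, 0.2300, 0.3900)
After 3 picoseconds: (0.2310, 0.1620, 0.2310, 0.3760)
P(in state III after 3 picoseconds) = 0.1620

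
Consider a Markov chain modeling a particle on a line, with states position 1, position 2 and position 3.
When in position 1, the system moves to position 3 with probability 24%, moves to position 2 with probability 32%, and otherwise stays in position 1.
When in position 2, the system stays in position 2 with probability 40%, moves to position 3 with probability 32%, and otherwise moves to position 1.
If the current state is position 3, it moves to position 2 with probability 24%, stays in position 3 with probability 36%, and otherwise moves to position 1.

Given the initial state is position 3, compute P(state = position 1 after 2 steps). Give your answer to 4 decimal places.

Sum over the intermediate state after 1 step:
P = P(position 3→position 1)·P(position 1→position 1) + P(position 3→position 2)·P(position 2→position 1) + P(position 3→position 3)·P(position 3→position 1)
  = 0.4×0.44 + 0.24×0.28 + 0.36×0.4
  = 0.1760 + 0.0672 + 0.1440 = 0.3872

0.3872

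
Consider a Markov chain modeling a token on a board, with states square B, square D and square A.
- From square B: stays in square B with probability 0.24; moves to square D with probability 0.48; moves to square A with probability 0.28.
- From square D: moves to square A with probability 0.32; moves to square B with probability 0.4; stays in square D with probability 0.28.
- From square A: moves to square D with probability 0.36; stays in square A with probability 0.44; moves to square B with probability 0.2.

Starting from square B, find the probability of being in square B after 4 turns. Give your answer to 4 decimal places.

Propagate the distribution vector 4 turns from square B.
After 0 turns: (1.0000, 0.0000, 0.0000)
After 1 turn: (0.2400, 0.4800, 0.2800)
After 2 turns: (0.3056, 0.3504, 0.3440)
After 3 turns: (0.2823, 0.3686, 0.3491)
After 4 turns: (0.2850, 0.3644, 0.3506)
P(in square B after 4 turns) = 0.2850

0.2850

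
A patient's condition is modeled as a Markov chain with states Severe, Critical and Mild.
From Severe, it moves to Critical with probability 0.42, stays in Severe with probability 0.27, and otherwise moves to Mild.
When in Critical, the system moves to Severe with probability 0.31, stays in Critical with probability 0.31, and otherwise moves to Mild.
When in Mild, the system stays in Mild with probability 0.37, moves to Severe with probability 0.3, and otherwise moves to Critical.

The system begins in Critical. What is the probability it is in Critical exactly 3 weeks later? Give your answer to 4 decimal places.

0.3494

Propagate the distribution vector 3 weeks from Critical.
After 0 weeks: (0.0000, 1.0000, 0.0000)
After 1 week: (0.3100, 0.3100, 0.3800)
After 2 weeks: (0.2938, 0.3517, 0.3545)
After 3 weeks: (0.2947, 0.3494, 0.3559)
P(in Critical after 3 weeks) = 0.3494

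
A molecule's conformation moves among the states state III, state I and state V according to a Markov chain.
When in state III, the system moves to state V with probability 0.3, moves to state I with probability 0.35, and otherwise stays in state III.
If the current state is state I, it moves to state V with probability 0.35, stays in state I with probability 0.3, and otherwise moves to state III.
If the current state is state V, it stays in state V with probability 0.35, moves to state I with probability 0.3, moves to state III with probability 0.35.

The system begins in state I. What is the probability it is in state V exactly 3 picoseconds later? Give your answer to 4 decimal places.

Propagate the distribution vector 3 picoseconds from state I.
After 0 picoseconds: (0.0000, 1.0000, 0.0000)
After 1 picosecond: (0.3500, 0.3000, 0.3500)
After 2 picoseconds: (0.3500, 0.3175, 0.3325)
After 3 picoseconds: (0.3500, 0.3175, 0.3325)
P(in state V after 3 picoseconds) = 0.3325

0.3325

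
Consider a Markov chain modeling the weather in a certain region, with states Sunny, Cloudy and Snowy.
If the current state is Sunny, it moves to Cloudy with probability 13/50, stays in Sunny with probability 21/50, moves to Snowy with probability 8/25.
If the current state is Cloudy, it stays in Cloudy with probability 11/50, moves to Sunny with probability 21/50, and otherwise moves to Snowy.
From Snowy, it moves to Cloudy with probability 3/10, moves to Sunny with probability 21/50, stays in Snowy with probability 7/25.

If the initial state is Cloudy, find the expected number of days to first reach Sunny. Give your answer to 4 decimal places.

2.3810

Let t(s) be the expected number of days to first reach Sunny from state s, with t(Sunny) = 0. Conditioning on the first day:
t(Cloudy) = 1 + 0.22·t(Cloudy) + 0.36·t(Snowy)
t(Snowy) = 1 + 0.3·t(Cloudy) + 0.28·t(Snowy)
Solving: t(Cloudy) = 2.3810, t(Snowy) = 2.3810.
Expected days from Cloudy to Sunny: 2.3810.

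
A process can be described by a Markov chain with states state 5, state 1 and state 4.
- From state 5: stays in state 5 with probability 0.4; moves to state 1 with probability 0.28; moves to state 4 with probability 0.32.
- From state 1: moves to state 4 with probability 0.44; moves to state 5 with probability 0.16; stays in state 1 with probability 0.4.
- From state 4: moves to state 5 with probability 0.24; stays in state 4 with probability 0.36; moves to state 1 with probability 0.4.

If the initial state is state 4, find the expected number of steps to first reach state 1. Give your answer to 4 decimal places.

2.7344

Let t(s) be the expected number of steps to first reach state 1 from state s, with t(state 1) = 0. Conditioning on the first step:
t(state 5) = 1 + 0.4·t(state 5) + 0.32·t(state 4)
t(state 4) = 1 + 0.24·t(state 5) + 0.36·t(state 4)
Solving: t(state 5) = 3.1250, t(state 4) = 2.7344.
Expected steps from state 4 to state 1: 2.7344.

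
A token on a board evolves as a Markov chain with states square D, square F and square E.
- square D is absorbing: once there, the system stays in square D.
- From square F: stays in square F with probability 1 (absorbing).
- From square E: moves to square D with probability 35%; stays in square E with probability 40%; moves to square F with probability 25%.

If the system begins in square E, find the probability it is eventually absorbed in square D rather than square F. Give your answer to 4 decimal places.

Let h(s) be the probability of absorption at square D starting from transient state s. Then h(square D) = 1 and h(square F) = 0. By first-step analysis:
h(square E) = 0.35·1 + 0.25·0 + 0.4·h(square E)
Solving: h(square E) = 0.5833.
Starting from square E, the probability is 0.5833.

0.5833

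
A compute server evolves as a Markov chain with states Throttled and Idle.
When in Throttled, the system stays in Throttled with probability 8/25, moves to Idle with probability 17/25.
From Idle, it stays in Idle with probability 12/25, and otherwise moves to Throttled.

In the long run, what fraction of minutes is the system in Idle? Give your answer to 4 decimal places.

0.5667

Let the stationary distribution be π with π = πP and π_1 + π_2 = 1.
π_1 = 0.32·π_1 + 0.52·π_2
Solving with the normalization constraint gives π = (0.4333, 0.5667).
So the stationary probability of Idle is 0.5667.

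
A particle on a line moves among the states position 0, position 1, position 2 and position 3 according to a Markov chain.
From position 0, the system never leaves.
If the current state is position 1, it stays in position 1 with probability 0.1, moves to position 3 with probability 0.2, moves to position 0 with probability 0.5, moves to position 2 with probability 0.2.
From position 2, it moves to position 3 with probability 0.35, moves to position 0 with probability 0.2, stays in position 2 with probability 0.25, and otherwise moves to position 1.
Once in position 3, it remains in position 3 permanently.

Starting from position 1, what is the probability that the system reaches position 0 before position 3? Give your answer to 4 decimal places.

0.6535

Let h(s) be the probability of absorption at position 0 starting from transient state s. Then h(position 0) = 1 and h(position 3) = 0. By first-step analysis:
h(position 1) = 0.5·1 + 0.1·h(position 1) + 0.2·h(position 2) + 0.2·0
h(position 2) = 0.2·1 + 0.2·h(position 1) + 0.25·h(position 2) + 0.35·0
Solving: h(position 1) = 0.6535, h(position 2) = 0.4409.
Starting from position 1, the probability is 0.6535.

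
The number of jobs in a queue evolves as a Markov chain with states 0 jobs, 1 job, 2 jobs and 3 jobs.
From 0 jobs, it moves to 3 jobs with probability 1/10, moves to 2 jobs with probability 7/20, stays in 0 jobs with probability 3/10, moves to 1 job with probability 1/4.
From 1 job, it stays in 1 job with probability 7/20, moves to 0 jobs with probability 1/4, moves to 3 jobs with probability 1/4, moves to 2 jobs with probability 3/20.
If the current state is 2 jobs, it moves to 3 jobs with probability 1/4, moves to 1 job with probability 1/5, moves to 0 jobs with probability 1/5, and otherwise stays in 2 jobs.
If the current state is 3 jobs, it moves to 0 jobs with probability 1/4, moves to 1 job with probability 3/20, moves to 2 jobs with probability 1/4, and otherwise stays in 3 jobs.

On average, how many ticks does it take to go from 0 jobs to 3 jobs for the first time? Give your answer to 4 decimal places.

5.4393

Let t(s) be the expected number of ticks to first reach 3 jobs from state s, with t(3 jobs) = 0. Conditioning on the first tick:
t(0 jobs) = 1 + 0.3·t(0 jobs) + 0.25·t(1 job) + 0.35·t(2 jobs)
t(1 job) = 1 + 0.25·t(0 jobs) + 0.35·t(1 job) + 0.15·t(2 jobs)
t(2 jobs) = 1 + 0.2·t(0 jobs) + 0.2·t(1 job) + 0.35·t(2 jobs)
Solving: t(0 jobs) = 5.4393, t(1 job) = 4.7059, t(2 jobs) = 4.6600.
Expected ticks from 0 jobs to 3 jobs: 5.4393.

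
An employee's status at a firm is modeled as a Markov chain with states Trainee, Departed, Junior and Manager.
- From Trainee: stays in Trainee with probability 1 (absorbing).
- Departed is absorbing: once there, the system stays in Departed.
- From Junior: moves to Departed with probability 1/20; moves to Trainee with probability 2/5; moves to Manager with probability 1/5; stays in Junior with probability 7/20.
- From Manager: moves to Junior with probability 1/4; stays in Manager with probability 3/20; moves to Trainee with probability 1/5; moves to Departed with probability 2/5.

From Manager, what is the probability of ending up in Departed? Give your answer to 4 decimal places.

0.5423

Let h(s) be the probability of absorption at Departed starting from transient state s. Then h(Departed) = 1 and h(Trainee) = 0. By first-step analysis:
h(Junior) = 0.4·0 + 0.05·1 + 0.35·h(Junior) + 0.2·h(Manager)
h(Manager) = 0.2·0 + 0.4·1 + 0.25·h(Junior) + 0.15·h(Manager)
Solving: h(Junior) = 0.2438, h(Manager) = 0.5423.
Starting from Manager, the probability is 0.5423.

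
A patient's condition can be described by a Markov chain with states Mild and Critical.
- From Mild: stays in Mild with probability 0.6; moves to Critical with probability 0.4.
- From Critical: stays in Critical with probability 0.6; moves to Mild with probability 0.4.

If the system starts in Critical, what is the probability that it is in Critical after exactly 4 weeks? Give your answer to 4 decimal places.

0.5008

Propagate the distribution vector 4 weeks from Critical.
After 0 weeks: (0.0000, 1.0000)
After 1 week: (0.4000, 0.6000)
After 2 weeks: (0.4800, 0.5200)
After 3 weeks: (0.4960, 0.5040)
After 4 weeks: (0.4992, 0.5008)
P(in Critical after 4 weeks) = 0.5008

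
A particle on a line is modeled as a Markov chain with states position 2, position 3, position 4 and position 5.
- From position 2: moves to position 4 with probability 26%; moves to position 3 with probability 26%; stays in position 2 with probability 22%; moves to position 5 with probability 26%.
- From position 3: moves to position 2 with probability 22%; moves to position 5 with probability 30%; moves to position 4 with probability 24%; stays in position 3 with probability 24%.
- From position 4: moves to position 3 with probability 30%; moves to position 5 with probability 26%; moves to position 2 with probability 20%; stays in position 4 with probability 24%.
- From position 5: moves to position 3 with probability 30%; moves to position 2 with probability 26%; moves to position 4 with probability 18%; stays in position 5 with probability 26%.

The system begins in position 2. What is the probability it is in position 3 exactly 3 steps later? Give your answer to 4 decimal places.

Propagate the distribution vector 3 steps from position 2.
After 0 steps: (1.0000, 0.0000, 0.0000, 0.0000)
After 1 step: (0.2200, 0.2600, 0.2600, 0.2600)
After 2 steps: (0.2252, 0.2756, 0.2288, 0.2704)
After 3 steps: (0.2262, 0.2745, 0.2283, 0.2710)
P(in position 3 after 3 steps) = 0.2745

0.2745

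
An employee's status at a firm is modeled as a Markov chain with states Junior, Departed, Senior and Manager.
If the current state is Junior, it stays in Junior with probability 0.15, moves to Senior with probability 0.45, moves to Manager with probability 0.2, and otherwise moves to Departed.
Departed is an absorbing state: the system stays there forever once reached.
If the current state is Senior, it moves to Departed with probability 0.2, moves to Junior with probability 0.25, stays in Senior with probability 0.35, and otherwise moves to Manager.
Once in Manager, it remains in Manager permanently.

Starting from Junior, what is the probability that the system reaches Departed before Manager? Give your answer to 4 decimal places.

Let h(s) be the probability of absorption at Departed starting from transient state s. Then h(Departed) = 1 and h(Manager) = 0. By first-step analysis:
h(Junior) = 0.15·h(Junior) + 0.2·1 + 0.45·h(Senior) + 0.2·0
h(Senior) = 0.25·h(Junior) + 0.2·1 + 0.35·h(Senior) + 0.2·0
Solving: h(Junior) = 0.5000, h(Senior) = 0.5000.
Starting from Junior, the probability is 0.5000.

0.5000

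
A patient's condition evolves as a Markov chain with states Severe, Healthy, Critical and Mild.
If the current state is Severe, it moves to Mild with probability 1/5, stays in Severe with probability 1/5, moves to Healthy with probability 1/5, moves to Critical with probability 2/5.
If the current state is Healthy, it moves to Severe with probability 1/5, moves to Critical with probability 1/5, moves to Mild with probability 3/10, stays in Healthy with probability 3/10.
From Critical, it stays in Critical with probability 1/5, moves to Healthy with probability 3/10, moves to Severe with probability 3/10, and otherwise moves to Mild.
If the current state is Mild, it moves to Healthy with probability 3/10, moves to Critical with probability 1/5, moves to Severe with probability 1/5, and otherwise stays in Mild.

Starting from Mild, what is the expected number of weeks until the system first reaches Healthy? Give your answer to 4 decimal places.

3.6029

Let t(s) be the expected number of weeks to first reach Healthy from state s, with t(Healthy) = 0. Conditioning on the first week:
t(Severe) = 1 + 0.2·t(Severe) + 0.4·t(Critical) + 0.2·t(Mild)
t(Critical) = 1 + 0.3·t(Severe) + 0.2·t(Critical) + 0.2·t(Mild)
t(Mild) = 1 + 0.2·t(Severe) + 0.2·t(Critical) + 0.3·t(Mild)
Solving: t(Severe) = 3.9706, t(Critical) = 3.6397, t(Mild) = 3.6029.
Expected weeks from Mild to Healthy: 3.6029.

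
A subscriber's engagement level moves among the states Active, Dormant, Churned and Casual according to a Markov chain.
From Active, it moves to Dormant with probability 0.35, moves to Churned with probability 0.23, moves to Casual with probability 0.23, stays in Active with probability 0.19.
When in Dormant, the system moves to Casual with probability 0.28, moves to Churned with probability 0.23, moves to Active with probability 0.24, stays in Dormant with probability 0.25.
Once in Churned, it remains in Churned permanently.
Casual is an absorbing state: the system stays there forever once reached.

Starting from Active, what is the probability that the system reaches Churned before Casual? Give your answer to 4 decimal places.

Let h(s) be the probability of absorption at Churned starting from transient state s. Then h(Churned) = 1 and h(Casual) = 0. By first-step analysis:
h(Active) = 0.19·h(Active) + 0.35·h(Dormant) + 0.23·1 + 0.23·0
h(Dormant) = 0.24·h(Active) + 0.25·h(Dormant) + 0.23·1 + 0.28·0
Solving: h(Active) = 0.4833, h(Dormant) = 0.4613.
Starting from Active, the probability is 0.4833.

0.4833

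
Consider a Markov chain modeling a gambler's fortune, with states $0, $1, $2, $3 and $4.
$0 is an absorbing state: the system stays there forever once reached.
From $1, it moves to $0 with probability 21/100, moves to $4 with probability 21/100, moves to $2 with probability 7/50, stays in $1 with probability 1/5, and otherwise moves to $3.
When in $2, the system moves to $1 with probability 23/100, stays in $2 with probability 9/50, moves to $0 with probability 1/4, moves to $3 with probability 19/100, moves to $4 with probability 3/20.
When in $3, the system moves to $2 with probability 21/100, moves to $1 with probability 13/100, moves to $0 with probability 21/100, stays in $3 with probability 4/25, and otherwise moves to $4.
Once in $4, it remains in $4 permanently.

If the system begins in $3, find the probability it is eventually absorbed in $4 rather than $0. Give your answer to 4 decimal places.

0.5346

Let h(s) be the probability of absorption at $4 starting from transient state s. Then h($4) = 1 and h($0) = 0. By first-step analysis:
h($1) = 0.21·0 + 0.2·h($1) + 0.14·h($2) + 0.24·h($3) + 0.21·1
h($2) = 0.25·0 + 0.23·h($1) + 0.18·h($2) + 0.19·h($3) + 0.15·1
h($3) = 0.21·0 + 0.13·h($1) + 0.21·h($2) + 0.16·h($3) + 0.29·1
Solving: h($1) = 0.5012, h($2) = 0.4474, h($3) = 0.5346.
Starting from $3, the probability is 0.5346.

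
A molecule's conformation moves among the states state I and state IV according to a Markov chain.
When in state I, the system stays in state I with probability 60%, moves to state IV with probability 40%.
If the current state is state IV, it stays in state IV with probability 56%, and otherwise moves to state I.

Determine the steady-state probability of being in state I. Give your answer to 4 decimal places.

Let the stationary distribution be π with π = πP and π_1 + π_2 = 1.
π_1 = 0.6·π_1 + 0.44·π_2
Solving with the normalization constraint gives π = (0.5238, 0.4762).
So the stationary probability of state I is 0.5238.

0.5238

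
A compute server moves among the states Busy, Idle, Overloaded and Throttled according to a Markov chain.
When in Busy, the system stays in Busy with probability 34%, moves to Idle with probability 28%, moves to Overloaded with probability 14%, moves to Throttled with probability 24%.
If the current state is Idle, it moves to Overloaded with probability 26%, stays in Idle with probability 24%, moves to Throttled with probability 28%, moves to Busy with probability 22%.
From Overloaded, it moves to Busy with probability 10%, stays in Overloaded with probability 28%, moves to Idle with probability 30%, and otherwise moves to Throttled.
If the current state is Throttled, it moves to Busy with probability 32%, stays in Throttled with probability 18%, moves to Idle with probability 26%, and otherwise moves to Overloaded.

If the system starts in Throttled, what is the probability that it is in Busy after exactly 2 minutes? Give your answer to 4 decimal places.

Propagate the distribution vector 2 minutes from Throttled.
After 0 minutes: (0.0000, 0.0000, 0.0000, 1.0000)
After 1 minute: (0.3200, 0.2600, 0.2400, 0.1800)
After 2 minutes: (0.2476, 0.2708, 0.2228, 0.2588)
P(in Busy after 2 minutes) = 0.2476

0.2476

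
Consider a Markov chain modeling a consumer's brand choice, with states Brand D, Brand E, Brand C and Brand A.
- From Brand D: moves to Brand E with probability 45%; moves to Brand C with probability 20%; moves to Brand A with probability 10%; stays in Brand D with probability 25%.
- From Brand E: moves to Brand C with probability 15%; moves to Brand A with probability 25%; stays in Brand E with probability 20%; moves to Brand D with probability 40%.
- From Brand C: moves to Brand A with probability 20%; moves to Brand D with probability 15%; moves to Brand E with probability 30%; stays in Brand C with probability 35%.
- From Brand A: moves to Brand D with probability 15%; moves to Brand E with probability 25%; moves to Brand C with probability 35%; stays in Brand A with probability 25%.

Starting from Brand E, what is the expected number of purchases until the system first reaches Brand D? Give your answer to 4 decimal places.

Let t(s) be the expected number of purchases to first reach Brand D from state s, with t(Brand D) = 0. Conditioning on the first purchase:
t(Brand E) = 1 + 0.2·t(Brand E) + 0.15·t(Brand C) + 0.25·t(Brand A)
t(Brand C) = 1 + 0.3·t(Brand E) + 0.35·t(Brand C) + 0.2·t(Brand A)
t(Brand A) = 1 + 0.25·t(Brand E) + 0.35·t(Brand C) + 0.25·t(Brand A)
Solving: t(Brand E) = 3.5861, t(Brand C) = 4.6375, t(Brand A) = 4.6929.
Expected purchases from Brand E to Brand D: 3.5861.

3.5861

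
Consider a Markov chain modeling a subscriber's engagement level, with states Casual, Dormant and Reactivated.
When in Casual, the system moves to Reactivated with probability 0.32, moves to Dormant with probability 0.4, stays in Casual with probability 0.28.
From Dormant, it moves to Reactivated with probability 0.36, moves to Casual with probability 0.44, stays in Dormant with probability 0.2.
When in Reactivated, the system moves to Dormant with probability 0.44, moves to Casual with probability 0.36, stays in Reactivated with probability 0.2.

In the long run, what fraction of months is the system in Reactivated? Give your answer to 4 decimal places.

Let the stationary distribution be π with π = πP and π_1 + π_2 + π_3 = 1.
π_1 = 0.28·π_1 + 0.44·π_2 + 0.36·π_3
π_2 = 0.4·π_1 + 0.2·π_2 + 0.44·π_3
Solving with the normalization constraint gives π = (0.3588, 0.3433, 0.2980).
So the stationary probability of Reactivated is 0.2980.

0.2980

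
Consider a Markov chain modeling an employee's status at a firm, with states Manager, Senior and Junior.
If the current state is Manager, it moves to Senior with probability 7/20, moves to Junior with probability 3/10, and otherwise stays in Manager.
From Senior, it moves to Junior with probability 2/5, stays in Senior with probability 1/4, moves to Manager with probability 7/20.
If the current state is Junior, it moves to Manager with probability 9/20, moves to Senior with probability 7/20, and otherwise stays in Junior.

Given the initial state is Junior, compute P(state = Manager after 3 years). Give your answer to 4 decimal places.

Propagate the distribution vector 3 years from Junior.
After 0 years: (0.0000, 0.0000, 1.0000)
After 1 year: (0.4500, 0.3500, 0.2000)
After 2 years: (0.3700, 0.3150, 0.3150)
After 3 years: (0.3815, 0.3185, 0.3000)
P(in Manager after 3 years) = 0.3815

0.3815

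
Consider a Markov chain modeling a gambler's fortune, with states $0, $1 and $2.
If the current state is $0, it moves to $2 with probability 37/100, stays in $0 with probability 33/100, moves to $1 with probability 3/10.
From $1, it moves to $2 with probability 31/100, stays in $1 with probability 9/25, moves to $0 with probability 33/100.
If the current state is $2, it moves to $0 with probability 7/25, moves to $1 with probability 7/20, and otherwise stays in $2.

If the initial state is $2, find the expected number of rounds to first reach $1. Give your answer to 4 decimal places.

Let t(s) be the expected number of rounds to first reach $1 from state s, with t($1) = 0. Conditioning on the first round:
t($0) = 1 + 0.33·t($0) + 0.37·t($2)
t($2) = 1 + 0.28·t($0) + 0.37·t($2)
Solving: t($0) = 3.1397, t($2) = 2.9827.
Expected rounds from $2 to $1: 2.9827.

2.9827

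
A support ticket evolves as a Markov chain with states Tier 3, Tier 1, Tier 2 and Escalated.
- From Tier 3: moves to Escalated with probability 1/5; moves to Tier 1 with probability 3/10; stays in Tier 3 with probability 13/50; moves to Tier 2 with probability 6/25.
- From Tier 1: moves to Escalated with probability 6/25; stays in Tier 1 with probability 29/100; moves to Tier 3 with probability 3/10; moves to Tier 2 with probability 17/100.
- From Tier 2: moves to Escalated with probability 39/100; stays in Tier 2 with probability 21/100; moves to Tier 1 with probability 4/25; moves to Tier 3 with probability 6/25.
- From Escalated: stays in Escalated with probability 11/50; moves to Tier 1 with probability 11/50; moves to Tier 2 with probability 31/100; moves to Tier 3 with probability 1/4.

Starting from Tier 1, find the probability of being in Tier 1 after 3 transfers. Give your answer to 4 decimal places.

0.2452

Propagate the distribution vector 3 transfers from Tier 1.
After 0 transfers: (0.0000, 1.0000, 0.0000, 0.0000)
After 1 transfer: (0.3000, 0.2900, 0.1700, 0.2400)
After 2 transfers: (0.2658, 0.2541, 0.2314, 0.2487)
After 3 transfers: (0.2630, 0.2452, 0.2327, 0.2591)
P(in Tier 1 after 3 transfers) = 0.2452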